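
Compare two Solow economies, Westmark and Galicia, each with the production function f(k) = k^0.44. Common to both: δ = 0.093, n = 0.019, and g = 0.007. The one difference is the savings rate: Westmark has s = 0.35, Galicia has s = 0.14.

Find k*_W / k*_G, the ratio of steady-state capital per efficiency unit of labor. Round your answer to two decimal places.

ratio ≈ 5.14

Steady-state k* = [s/(n + g + δ)]^(1/(1−α)), so the ratio is [ (s_W/(n + g + δ)_W) / (s_G/(n + g + δ)_G) ]^1.7857.
s_W/(n + g + δ)_W = 0.35/0.119 = 2.9412; s_G/(n + g + δ)_G = 0.14/0.119 = 1.1765.
Ratio = (2.9412/1.1765)^1.7857 = 2.5000^1.7857 ≈ 5.1357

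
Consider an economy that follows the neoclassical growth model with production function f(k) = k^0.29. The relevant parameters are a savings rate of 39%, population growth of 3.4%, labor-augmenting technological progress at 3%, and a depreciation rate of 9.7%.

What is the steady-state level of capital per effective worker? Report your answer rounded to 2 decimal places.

k* = 3.48

Steady state requires s·f(k) = (n + g + δ)·k, i.e. s·k^α = (n + g + δ)·k.
Rearranging, k^(1−α) = s / (n + g + δ).
k^0.71 = 0.39 / (0.034 + 0.030 + 0.097) = 0.39 / 0.161 = 2.4224
k* = 2.4224^(1/0.71) ≈ 3.4769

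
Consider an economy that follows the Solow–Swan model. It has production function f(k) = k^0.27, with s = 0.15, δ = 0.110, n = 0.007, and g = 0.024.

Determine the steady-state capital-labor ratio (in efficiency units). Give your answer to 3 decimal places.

k* = 1.088

Steady state requires s·f(k) = (n + g + δ)·k, i.e. s·k^α = (n + g + δ)·k.
Rearranging, k^(1−α) = s / (n + g + δ).
k^0.73 = 0.15 / (0.007 + 0.024 + 0.110) = 0.15 / 0.141 = 1.0638
k* = 1.0638^(1/0.73) ≈ 1.0884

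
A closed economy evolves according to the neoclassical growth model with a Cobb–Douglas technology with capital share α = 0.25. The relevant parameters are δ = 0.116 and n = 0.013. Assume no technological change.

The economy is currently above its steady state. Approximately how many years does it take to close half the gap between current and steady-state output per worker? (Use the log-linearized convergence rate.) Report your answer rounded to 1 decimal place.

Near the steady state the convergence rate is λ = (1 − α)(n + δ).
λ = (1 − 0.25) × 0.129 = 0.75 × 0.129 = 0.09675
Half-life = ln 2 / λ = 0.6931 / 0.09675 ≈ 7.16 years

half-life ≈ 7.2 years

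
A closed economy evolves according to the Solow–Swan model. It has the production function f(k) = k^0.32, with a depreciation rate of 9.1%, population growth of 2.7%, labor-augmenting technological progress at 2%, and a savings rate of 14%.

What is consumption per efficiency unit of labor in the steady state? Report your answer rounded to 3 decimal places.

c* = 0.866

In steady state, investment equals break-even investment: s·k^α = (n + g + δ)·k.
Dividing both sides by k: k^(1−α) = s / (n + g + δ).
k^0.68 = 0.14 / (0.027 + 0.020 + 0.091) = 0.14 / 0.138 = 1.0145
k* = 1.0145^(1/0.68) ≈ 1.0214
y* = (k*)^α = 1.0214^0.32 ≈ 1.0068
c* = (1 − s)·y* = (1 − 0.14) × 1.0068 ≈ 0.8658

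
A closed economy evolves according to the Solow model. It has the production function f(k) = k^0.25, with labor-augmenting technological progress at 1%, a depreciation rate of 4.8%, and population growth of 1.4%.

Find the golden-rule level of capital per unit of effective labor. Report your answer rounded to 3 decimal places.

k_gold ≈ 5.258

The golden rule sets f'(k) = n + g + δ, i.e. α·k^(α−1) = n + g + δ.
So k^(1−α) = α / (n + g + δ) = 0.25 / 0.072 = 3.4722.
k_gold = 3.4722^(1/0.75) ≈ 5.2578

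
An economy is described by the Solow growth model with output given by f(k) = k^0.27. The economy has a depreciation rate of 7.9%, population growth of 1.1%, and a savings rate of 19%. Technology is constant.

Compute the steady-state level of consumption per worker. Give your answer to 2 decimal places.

Steady state requires s·f(k) = (n + δ)·k, i.e. s·k^α = (n + δ)·k.
Dividing both sides by k: k^(1−α) = s / (n + δ).
k^0.73 = 0.19 / (0.011 + 0.079) = 0.19 / 0.090 = 2.1111
k* = 2.1111^(1/0.73) ≈ 2.7831
y* = (k*)^α = 2.7831^0.27 ≈ 1.3183
c* = (1 − s)·y* = (1 − 0.19) × 1.3183 ≈ 1.0678

c* = 1.07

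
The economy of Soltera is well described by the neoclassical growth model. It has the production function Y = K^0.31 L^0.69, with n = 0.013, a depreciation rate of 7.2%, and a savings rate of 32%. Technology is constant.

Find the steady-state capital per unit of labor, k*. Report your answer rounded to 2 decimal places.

k* ≈ 6.83

In steady state, investment equals break-even investment: s·k^α = (n + δ)·k.
Dividing both sides by k: k^(1−α) = s / (n + δ).
k^0.69 = 0.32 / (0.013 + 0.072) = 0.32 / 0.085 = 3.7647
k* = 3.7647^(1/0.69) ≈ 6.8295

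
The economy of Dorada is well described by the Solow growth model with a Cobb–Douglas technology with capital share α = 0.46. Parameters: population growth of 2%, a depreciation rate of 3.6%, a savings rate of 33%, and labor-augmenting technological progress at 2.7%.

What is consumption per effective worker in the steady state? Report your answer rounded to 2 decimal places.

c* = 2.17

At the steady state, Δk = 0, so s·k^α = (n + g + δ)·k.
Rearranging, k^(1−α) = s / (n + g + δ).
k^0.54 = 0.33 / (0.020 + 0.027 + 0.036) = 0.33 / 0.083 = 3.9759
k* = 3.9759^(1/0.54) ≈ 12.8844
y* = (k*)^α = 12.8844^0.46 ≈ 3.2406
c* = (1 − s)·y* = (1 − 0.33) × 3.2406 ≈ 2.1712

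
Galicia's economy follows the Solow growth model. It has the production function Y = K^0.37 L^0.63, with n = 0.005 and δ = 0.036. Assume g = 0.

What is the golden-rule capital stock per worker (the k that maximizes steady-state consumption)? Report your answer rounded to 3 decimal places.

The golden rule sets f'(k) = n + δ, i.e. α·k^(α−1) = n + δ.
So k^(1−α) = α / (n + δ) = 0.37 / 0.041 = 9.0244.
k_gold = 9.0244^(1/0.63) ≈ 32.8501

k_gold ≈ 32.850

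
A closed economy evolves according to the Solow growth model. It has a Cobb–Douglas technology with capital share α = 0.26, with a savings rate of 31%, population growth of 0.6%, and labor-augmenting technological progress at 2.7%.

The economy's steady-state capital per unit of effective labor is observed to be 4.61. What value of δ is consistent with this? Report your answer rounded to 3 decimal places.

Steady state requires s·f(k) = (n + g + δ)·k, i.e. s·k^α = (n + g + δ)·k.
So s / (n + g + δ) = (k*)^(1−α) = 4.61^0.74 = 3.0984.
Therefore n + g + δ = s / 3.0984 = 0.31 / 3.0984 = 0.1001, so δ = 0.1001 − 0.033 = 0.0671.

δ ≈ 0.067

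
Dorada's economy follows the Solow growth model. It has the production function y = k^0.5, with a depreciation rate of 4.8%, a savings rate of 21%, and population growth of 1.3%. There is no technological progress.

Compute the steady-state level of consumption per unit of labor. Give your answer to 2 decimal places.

c* ≈ 2.72

At the steady state, Δk = 0, so s·k^α = (n + δ)·k.
Rearranging, k^(1−α) = s / (n + δ).
k^0.5 = 0.21 / (0.013 + 0.048) = 0.21 / 0.061 = 3.4426
k* = 3.4426^(1/0.5) ≈ 11.8515
y* = (k*)^α = 11.8515^0.5 ≈ 3.4426
c* = (1 − s)·y* = (1 − 0.21) × 3.4426 ≈ 2.7197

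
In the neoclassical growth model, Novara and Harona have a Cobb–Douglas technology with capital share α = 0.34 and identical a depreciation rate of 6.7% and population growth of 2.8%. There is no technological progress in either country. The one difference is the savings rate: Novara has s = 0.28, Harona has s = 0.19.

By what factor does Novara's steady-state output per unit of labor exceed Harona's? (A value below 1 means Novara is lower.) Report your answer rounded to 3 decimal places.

ratio ≈ 1.221

Steady-state y* = [s/(n + δ)]^(α/(1−α)), so the ratio is [ (s_N/(n + δ)_N) / (s_H/(n + δ)_H) ]^0.5152.
s_N/(n + δ)_N = 0.28/0.095 = 2.9474; s_H/(n + δ)_H = 0.19/0.095 = 2.0000.
Ratio = (2.9474/2.0000)^0.5152 = 1.4737^0.5152 ≈ 1.2211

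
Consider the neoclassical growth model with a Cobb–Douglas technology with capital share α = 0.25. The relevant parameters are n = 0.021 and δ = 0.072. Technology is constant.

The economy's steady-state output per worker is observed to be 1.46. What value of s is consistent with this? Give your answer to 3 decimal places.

s ≈ 0.289

In steady state, investment equals break-even investment: s·k^α = (n + δ)·k.
Since y* = [s/(n + δ)]^(α/(1−α)), we have s/(n + δ) = (y*)^((1−α)/α) = 1.46^3 = 3.1121.
Therefore s = 3.1121 × (n + δ) = 3.1121 × 0.093 = 0.2894.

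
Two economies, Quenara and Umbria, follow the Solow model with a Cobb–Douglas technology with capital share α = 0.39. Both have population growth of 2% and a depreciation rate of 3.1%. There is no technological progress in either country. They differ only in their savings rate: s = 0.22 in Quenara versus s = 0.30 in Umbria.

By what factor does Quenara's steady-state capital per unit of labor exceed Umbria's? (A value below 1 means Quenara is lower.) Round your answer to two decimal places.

Steady-state k* = [s/(n + δ)]^(1/(1−α)), so the ratio is [ (s_Q/(n + δ)_Q) / (s_U/(n + δ)_U) ]^1.6393.
s_Q/(n + δ)_Q = 0.22/0.051 = 4.3137; s_U/(n + δ)_U = 0.30/0.051 = 5.8824.
Ratio = (4.3137/5.8824)^1.6393 = 0.7333^1.6393 ≈ 0.6014

ratio ≈ 0.60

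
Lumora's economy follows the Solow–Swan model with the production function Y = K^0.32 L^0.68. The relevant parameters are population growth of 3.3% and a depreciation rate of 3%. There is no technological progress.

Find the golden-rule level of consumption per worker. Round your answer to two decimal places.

At the golden rule, f'(k) = n + δ, so α·k^(α−1) = n + δ and k_gold = (α/(n + δ))^(1/(1−α)).
k_gold = (0.32/0.063)^(1/0.68) = 5.0794^1.4706 ≈ 10.9136
c_gold = f(k_gold) − (n + δ)·k_gold = 2.1486 − 0.063×10.9136 ≈ 1.4610

c_gold ≈ 1.46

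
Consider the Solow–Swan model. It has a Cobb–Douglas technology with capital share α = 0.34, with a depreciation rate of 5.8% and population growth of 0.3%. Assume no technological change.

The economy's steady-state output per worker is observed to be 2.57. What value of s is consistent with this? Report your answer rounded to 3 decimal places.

In steady state, investment equals break-even investment: s·k^α = (n + δ)·k.
Since y* = [s/(n + δ)]^(α/(1−α)), we have s/(n + δ) = (y*)^((1−α)/α) = 2.57^1.9412 = 6.2483.
Therefore s = 6.2483 × (n + δ) = 6.2483 × 0.061 = 0.3811.

s ≈ 0.381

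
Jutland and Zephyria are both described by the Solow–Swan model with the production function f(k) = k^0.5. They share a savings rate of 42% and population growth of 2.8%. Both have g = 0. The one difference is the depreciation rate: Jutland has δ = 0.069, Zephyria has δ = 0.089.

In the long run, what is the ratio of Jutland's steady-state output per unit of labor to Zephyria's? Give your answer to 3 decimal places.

y*_J / y*_Z ≈ 1.206

Steady-state y* = [s/(n + δ)]^(α/(1−α)), so the ratio is [ (s_J/(n + δ)_J) / (s_Z/(n + δ)_Z) ]^1.
s_J/(n + δ)_J = 0.42/0.097 = 4.3299; s_Z/(n + δ)_Z = 0.42/0.117 = 3.5897.
Ratio = (4.3299/3.5897)^1 = 1.2062^1 ≈ 1.2062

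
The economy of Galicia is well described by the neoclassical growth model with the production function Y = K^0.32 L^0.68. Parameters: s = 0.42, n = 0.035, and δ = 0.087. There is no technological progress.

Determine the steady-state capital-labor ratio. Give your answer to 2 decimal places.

k* = 6.16

At the steady state, Δk = 0, so s·k^α = (n + δ)·k.
Rearranging, k^(1−α) = s / (n + δ).
k^0.68 = 0.42 / (0.035 + 0.087) = 0.42 / 0.122 = 3.4426
k* = 3.4426^(1/0.68) ≈ 6.1594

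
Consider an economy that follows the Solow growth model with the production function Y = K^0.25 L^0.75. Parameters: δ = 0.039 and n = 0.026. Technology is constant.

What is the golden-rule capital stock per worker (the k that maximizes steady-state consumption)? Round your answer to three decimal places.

k_gold ≈ 6.026

The golden rule sets f'(k) = n + δ, i.e. α·k^(α−1) = n + δ.
So k^(1−α) = α / (n + δ) = 0.25 / 0.065 = 3.8462.
k_gold = 3.8462^(1/0.75) ≈ 6.0262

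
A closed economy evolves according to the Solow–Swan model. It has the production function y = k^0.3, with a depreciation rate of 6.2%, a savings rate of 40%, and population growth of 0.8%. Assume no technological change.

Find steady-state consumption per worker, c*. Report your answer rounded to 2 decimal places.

c* ≈ 1.27

Steady state requires s·f(k) = (n + δ)·k, i.e. s·k^α = (n + δ)·k.
Dividing both sides by k: k^(1−α) = s / (n + δ).
k^0.7 = 0.40 / (0.008 + 0.062) = 0.40 / 0.070 = 5.7143
k* = 5.7143^(1/0.7) ≈ 12.0608
y* = (k*)^α = 12.0608^0.3 ≈ 2.1106
c* = (1 − s)·y* = (1 − 0.40) × 2.1106 ≈ 1.2664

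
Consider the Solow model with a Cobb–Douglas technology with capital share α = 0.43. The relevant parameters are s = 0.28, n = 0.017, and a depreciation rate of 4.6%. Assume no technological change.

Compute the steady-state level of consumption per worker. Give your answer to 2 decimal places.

c* = 2.22

In steady state, investment equals break-even investment: s·k^α = (n + δ)·k.
Dividing both sides by k: k^(1−α) = s / (n + δ).
k^0.57 = 0.28 / (0.017 + 0.046) = 0.28 / 0.063 = 4.4444
k* = 4.4444^(1/0.57) ≈ 13.6935
y* = (k*)^α = 13.6935^0.43 ≈ 3.0811
c* = (1 − s)·y* = (1 − 0.28) × 3.0811 ≈ 2.2184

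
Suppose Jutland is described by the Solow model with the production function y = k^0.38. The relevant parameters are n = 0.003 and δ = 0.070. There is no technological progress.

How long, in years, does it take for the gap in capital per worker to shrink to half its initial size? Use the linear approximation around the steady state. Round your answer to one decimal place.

about 15.3 years

Near the steady state the convergence rate is λ = (1 − α)(n + δ).
λ = (1 − 0.38) × 0.073 = 0.62 × 0.073 = 0.04526
Half-life = ln 2 / λ = 0.6931 / 0.04526 ≈ 15.31 years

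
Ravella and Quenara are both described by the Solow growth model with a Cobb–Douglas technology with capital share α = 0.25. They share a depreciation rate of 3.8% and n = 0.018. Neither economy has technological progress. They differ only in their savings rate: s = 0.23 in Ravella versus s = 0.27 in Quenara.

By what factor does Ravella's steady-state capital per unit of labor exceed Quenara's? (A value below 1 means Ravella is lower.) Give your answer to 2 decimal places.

Steady-state k* = [s/(n + δ)]^(1/(1−α)), so the ratio is [ (s_R/(n + δ)_R) / (s_Q/(n + δ)_Q) ]^1.3333.
s_R/(n + δ)_R = 0.23/0.056 = 4.1071; s_Q/(n + δ)_Q = 0.27/0.056 = 4.8214.
Ratio = (4.1071/4.8214)^1.3333 = 0.8518^1.3333 ≈ 0.8075

ratio ≈ 0.81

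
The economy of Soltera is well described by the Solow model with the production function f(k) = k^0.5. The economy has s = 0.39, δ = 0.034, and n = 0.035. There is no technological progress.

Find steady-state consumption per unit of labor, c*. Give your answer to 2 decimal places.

c* ≈ 3.45

Steady state requires s·f(k) = (n + δ)·k, i.e. s·k^α = (n + δ)·k.
Rearranging, k^(1−α) = s / (n + δ).
k^0.5 = 0.39 / (0.035 + 0.034) = 0.39 / 0.069 = 5.6522
k* = 5.6522^(1/0.5) ≈ 31.9474
y* = (k*)^α = 31.9474^0.5 ≈ 5.6522
c* = (1 − s)·y* = (1 − 0.39) × 5.6522 ≈ 3.4478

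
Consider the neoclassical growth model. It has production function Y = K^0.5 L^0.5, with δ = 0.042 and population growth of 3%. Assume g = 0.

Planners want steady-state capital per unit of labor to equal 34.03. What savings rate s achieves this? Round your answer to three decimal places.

s ≈ 0.420

In steady state, investment equals break-even investment: s·k^α = (n + δ)·k.
So s / (n + δ) = (k*)^(1−α) = 34.03^0.5 = 5.8335.
Therefore s = 5.8335 × (n + δ) = 5.8335 × 0.072 = 0.4200.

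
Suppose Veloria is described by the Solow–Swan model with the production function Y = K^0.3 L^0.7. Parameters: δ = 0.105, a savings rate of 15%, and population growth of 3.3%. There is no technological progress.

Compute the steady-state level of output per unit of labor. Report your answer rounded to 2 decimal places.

y* ≈ 1.04

At the steady state, Δk = 0, so s·k^α = (n + δ)·k.
Rearranging, k^(1−α) = s / (n + δ).
k^0.7 = 0.15 / (0.033 + 0.105) = 0.15 / 0.138 = 1.0870
k* = 1.0870^(1/0.7) ≈ 1.1266
y* = (k*)^α = 1.1266^0.3 ≈ 1.0364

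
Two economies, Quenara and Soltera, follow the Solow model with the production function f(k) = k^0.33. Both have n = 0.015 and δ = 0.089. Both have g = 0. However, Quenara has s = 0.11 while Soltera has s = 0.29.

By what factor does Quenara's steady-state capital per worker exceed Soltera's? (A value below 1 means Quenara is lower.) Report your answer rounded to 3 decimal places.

k*_Q / k*_S ≈ 0.235

Steady-state k* = [s/(n + δ)]^(1/(1−α)), so the ratio is [ (s_Q/(n + δ)_Q) / (s_S/(n + δ)_S) ]^1.4925.
s_Q/(n + δ)_Q = 0.11/0.104 = 1.0577; s_S/(n + δ)_S = 0.29/0.104 = 2.7885.
Ratio = (1.0577/2.7885)^1.4925 = 0.3793^1.4925 ≈ 0.2353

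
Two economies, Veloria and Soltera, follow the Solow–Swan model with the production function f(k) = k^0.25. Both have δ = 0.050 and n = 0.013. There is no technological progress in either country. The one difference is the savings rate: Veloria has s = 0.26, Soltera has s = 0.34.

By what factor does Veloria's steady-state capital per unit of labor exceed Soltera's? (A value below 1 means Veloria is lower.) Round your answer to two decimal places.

k*_V / k*_S ≈ 0.70

Steady-state k* = [s/(n + δ)]^(1/(1−α)), so the ratio is [ (s_V/(n + δ)_V) / (s_S/(n + δ)_S) ]^1.3333.
s_V/(n + δ)_V = 0.26/0.063 = 4.1270; s_S/(n + δ)_S = 0.34/0.063 = 5.3968.
Ratio = (4.1270/5.3968)^1.3333 = 0.7647^1.3333 ≈ 0.6993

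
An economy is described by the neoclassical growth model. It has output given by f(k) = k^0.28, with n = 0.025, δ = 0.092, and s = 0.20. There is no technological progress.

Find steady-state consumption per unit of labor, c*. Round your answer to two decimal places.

c* = 0.99

At the steady state, Δk = 0, so s·k^α = (n + δ)·k.
Rearranging, k^(1−α) = s / (n + δ).
k^0.72 = 0.20 / (0.025 + 0.092) = 0.20 / 0.117 = 1.7094
k* = 1.7094^(1/0.72) ≈ 2.1057
y* = (k*)^α = 2.1057^0.28 ≈ 1.2318
c* = (1 − s)·y* = (1 − 0.20) × 1.2318 ≈ 0.9854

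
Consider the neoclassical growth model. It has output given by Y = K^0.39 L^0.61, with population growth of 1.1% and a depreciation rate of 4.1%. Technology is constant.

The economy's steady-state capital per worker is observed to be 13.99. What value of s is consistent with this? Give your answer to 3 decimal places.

s ≈ 0.260

At the steady state, Δk = 0, so s·k^α = (n + δ)·k.
So s / (n + δ) = (k*)^(1−α) = 13.99^0.61 = 4.9998.
Therefore s = 4.9998 × (n + δ) = 4.9998 × 0.052 = 0.2600.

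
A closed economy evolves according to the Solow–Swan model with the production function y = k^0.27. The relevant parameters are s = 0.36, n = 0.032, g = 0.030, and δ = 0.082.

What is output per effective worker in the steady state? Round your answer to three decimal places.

At the steady state, Δk = 0, so s·k^α = (n + g + δ)·k.
Rearranging, k^(1−α) = s / (n + g + δ).
k^0.73 = 0.36 / (0.032 + 0.030 + 0.082) = 0.36 / 0.144 = 2.5000
k* = 2.5000^(1/0.73) ≈ 3.5085
y* = (k*)^α = 3.5085^0.27 ≈ 1.4034

y* = 1.403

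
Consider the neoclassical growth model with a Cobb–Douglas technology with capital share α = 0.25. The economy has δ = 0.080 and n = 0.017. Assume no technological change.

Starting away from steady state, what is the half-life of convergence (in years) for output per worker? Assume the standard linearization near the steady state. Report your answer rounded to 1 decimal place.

half-life ≈ 9.5 years

Near the steady state the convergence rate is λ = (1 − α)(n + δ).
λ = (1 − 0.25) × 0.097 = 0.75 × 0.097 = 0.07275
Half-life = ln 2 / λ = 0.6931 / 0.07275 ≈ 9.53 years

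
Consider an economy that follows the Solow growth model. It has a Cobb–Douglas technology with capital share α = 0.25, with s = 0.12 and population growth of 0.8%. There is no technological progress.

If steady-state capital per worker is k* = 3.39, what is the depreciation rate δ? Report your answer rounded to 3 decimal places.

δ ≈ 0.040

Steady state requires s·f(k) = (n + δ)·k, i.e. s·k^α = (n + δ)·k.
So s / (n + δ) = (k*)^(1−α) = 3.39^0.75 = 2.4983.
Therefore n + δ = s / 2.4983 = 0.12 / 2.4983 = 0.0480, so δ = 0.0480 − 0.008 = 0.0400.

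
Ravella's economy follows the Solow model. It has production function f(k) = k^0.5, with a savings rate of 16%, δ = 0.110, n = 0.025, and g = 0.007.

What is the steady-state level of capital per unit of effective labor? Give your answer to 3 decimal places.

k* ≈ 1.270

Steady state requires s·f(k) = (n + g + δ)·k, i.e. s·k^α = (n + g + δ)·k.
Dividing both sides by k: k^(1−α) = s / (n + g + δ).
k^0.5 = 0.16 / (0.025 + 0.007 + 0.110) = 0.16 / 0.142 = 1.1268
k* = 1.1268^(1/0.5) ≈ 1.2697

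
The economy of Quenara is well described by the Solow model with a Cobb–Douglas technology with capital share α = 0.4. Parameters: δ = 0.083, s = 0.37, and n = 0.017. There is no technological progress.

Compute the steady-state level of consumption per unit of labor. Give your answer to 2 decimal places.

Steady state requires s·f(k) = (n + δ)·k, i.e. s·k^α = (n + δ)·k.
Rearranging, k^(1−α) = s / (n + δ).
k^0.6 = 0.37 / (0.017 + 0.083) = 0.37 / 0.100 = 3.7000
k* = 3.7000^(1/0.6) ≈ 8.8512
y* = (k*)^α = 8.8512^0.4 ≈ 2.3922
c* = (1 − s)·y* = (1 − 0.37) × 2.3922 ≈ 1.5071

c* = 1.51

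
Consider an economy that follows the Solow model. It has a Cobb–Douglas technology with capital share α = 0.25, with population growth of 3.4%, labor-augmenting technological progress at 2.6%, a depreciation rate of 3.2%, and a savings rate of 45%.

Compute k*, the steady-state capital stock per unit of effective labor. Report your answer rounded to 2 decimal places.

Steady state requires s·f(k) = (n + g + δ)·k, i.e. s·k^α = (n + g + δ)·k.
Dividing both sides by k: k^(1−α) = s / (n + g + δ).
k^0.75 = 0.45 / (0.034 + 0.026 + 0.032) = 0.45 / 0.092 = 4.8913
k* = 4.8913^(1/0.75) ≈ 8.3029

k* = 8.30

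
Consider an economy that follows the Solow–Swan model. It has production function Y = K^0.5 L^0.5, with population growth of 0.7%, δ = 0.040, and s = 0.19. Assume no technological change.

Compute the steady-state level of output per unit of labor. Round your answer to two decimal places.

In steady state, investment equals break-even investment: s·k^α = (n + δ)·k.
Dividing both sides by k: k^(1−α) = s / (n + δ).
k^0.5 = 0.19 / (0.007 + 0.040) = 0.19 / 0.047 = 4.0426
k* = 4.0426^(1/0.5) ≈ 16.3426
y* = (k*)^α = 16.3426^0.5 ≈ 4.0426

y* ≈ 4.04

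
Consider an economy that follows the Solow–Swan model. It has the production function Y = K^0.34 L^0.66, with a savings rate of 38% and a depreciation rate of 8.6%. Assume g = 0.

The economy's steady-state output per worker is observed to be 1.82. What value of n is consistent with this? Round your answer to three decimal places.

Steady state requires s·f(k) = (n + δ)·k, i.e. s·k^α = (n + δ)·k.
Since y* = [s/(n + δ)]^(α/(1−α)), we have s/(n + δ) = (y*)^((1−α)/α) = 1.82^1.9412 = 3.1978.
Therefore n + δ = s / 3.1978 = 0.38 / 3.1978 = 0.1188, so n = 0.1188 − 0.086 = 0.0328.

n ≈ 0.033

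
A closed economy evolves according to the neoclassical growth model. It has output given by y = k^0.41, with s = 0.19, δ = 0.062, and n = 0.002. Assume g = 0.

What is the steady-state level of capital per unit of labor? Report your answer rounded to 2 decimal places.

k* = 6.32

Steady state requires s·f(k) = (n + δ)·k, i.e. s·k^α = (n + δ)·k.
Rearranging, k^(1−α) = s / (n + δ).
k^0.59 = 0.19 / (0.002 + 0.062) = 0.19 / 0.064 = 2.9688
k* = 2.9688^(1/0.59) ≈ 6.3239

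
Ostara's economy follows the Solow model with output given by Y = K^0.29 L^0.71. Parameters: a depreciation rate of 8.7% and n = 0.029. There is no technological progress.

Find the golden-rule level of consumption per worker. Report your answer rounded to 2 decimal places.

At the golden rule, f'(k) = n + δ, so α·k^(α−1) = n + δ and k_gold = (α/(n + δ))^(1/(1−α)).
k_gold = (0.29/0.116)^(1/0.71) = 2.5000^1.4085 ≈ 3.6350
c_gold = f(k_gold) − (n + δ)·k_gold = 1.4539 − 0.116×3.6350 ≈ 1.0322

c_gold ≈ 1.03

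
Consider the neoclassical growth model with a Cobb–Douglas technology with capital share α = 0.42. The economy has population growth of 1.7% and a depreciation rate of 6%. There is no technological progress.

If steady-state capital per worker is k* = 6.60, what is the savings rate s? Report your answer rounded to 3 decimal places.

Steady state requires s·f(k) = (n + δ)·k, i.e. s·k^α = (n + δ)·k.
So s / (n + δ) = (k*)^(1−α) = 6.60^0.58 = 2.9877.
Therefore s = 2.9877 × (n + δ) = 2.9877 × 0.077 = 0.2301.

s ≈ 0.230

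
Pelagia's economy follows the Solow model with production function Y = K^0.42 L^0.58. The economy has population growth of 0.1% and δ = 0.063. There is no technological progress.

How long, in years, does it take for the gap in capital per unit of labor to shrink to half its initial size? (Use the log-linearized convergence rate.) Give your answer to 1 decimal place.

about 18.7 years

Near the steady state the convergence rate is λ = (1 − α)(n + δ).
λ = (1 − 0.42) × 0.064 = 0.58 × 0.064 = 0.03712
Half-life = ln 2 / λ = 0.6931 / 0.03712 ≈ 18.67 years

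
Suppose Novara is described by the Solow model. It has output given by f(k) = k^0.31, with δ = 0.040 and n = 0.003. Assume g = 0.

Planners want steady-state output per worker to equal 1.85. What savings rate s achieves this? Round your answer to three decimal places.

s ≈ 0.169

In steady state, investment equals break-even investment: s·k^α = (n + δ)·k.
Since y* = [s/(n + δ)]^(α/(1−α)), we have s/(n + δ) = (y*)^((1−α)/α) = 1.85^2.2258 = 3.9325.
Therefore s = 3.9325 × (n + δ) = 3.9325 × 0.043 = 0.1691.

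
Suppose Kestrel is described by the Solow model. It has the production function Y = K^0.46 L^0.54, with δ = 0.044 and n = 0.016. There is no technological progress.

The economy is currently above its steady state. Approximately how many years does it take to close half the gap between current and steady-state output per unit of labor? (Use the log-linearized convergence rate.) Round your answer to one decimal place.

about 21.4 years

Near the steady state the convergence rate is λ = (1 − α)(n + δ).
λ = (1 − 0.46) × 0.060 = 0.54 × 0.060 = 0.0324
Half-life = ln 2 / λ = 0.6931 / 0.0324 ≈ 21.39 years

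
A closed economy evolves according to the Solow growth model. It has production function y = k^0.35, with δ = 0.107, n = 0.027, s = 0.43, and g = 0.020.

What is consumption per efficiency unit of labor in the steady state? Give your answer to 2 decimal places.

c* ≈ 0.99

Steady state requires s·f(k) = (n + g + δ)·k, i.e. s·k^α = (n + g + δ)·k.
Dividing both sides by k: k^(1−α) = s / (n + g + δ).
k^0.65 = 0.43 / (0.027 + 0.020 + 0.107) = 0.43 / 0.154 = 2.7922
k* = 2.7922^(1/0.65) ≈ 4.8537
y* = (k*)^α = 4.8537^0.35 ≈ 1.7383
c* = (1 − s)·y* = (1 − 0.43) × 1.7383 ≈ 0.9908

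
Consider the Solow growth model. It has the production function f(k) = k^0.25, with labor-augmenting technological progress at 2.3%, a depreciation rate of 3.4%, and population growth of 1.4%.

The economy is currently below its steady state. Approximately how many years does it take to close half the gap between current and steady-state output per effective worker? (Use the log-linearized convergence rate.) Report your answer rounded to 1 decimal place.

t_½ ≈ 13.0 years

Near the steady state the convergence rate is λ = (1 − α)(n + g + δ).
λ = (1 − 0.25) × 0.071 = 0.75 × 0.071 = 0.05325
Half-life = ln 2 / λ = 0.6931 / 0.05325 ≈ 13.02 years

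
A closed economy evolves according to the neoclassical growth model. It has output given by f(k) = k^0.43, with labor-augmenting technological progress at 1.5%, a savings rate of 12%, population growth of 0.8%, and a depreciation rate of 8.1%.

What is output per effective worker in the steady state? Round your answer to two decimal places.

In steady state, investment equals break-even investment: s·k^α = (n + g + δ)·k.
Rearranging, k^(1−α) = s / (n + g + δ).
k^0.57 = 0.12 / (0.008 + 0.015 + 0.081) = 0.12 / 0.104 = 1.1538
k* = 1.1538^(1/0.57) ≈ 1.2853
y* = (k*)^α = 1.2853^0.43 ≈ 1.1140

y* = 1.11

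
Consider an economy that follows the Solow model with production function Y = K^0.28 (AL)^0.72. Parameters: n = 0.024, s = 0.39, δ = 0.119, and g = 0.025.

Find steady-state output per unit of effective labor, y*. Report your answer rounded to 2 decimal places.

y* ≈ 1.39

In steady state, investment equals break-even investment: s·k^α = (n + g + δ)·k.
Dividing both sides by k: k^(1−α) = s / (n + g + δ).
k^0.72 = 0.39 / (0.024 + 0.025 + 0.119) = 0.39 / 0.168 = 2.3214
k* = 2.3214^(1/0.72) ≈ 3.2210
y* = (k*)^α = 3.2210^0.28 ≈ 1.3875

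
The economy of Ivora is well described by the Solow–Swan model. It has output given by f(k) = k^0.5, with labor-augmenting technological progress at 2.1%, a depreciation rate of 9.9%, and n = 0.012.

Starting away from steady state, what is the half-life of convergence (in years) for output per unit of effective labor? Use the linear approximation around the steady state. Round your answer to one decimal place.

half-life ≈ 10.5 years

Near the steady state the convergence rate is λ = (1 − α)(n + g + δ).
λ = (1 − 0.5) × 0.132 = 0.5 × 0.132 = 0.0660
Half-life = ln 2 / λ = 0.6931 / 0.0660 ≈ 10.50 years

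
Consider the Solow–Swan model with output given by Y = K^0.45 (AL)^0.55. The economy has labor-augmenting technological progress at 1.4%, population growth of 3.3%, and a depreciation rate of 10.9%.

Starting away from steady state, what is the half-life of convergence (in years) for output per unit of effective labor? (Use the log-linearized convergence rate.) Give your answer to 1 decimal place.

Near the steady state the convergence rate is λ = (1 − α)(n + g + δ).
λ = (1 − 0.45) × 0.156 = 0.55 × 0.156 = 0.0858
Half-life = ln 2 / λ = 0.6931 / 0.0858 ≈ 8.08 years

half-life ≈ 8.1 years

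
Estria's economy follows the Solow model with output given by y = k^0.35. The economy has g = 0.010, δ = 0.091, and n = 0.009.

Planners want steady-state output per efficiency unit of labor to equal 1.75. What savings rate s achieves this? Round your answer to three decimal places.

At the steady state, Δk = 0, so s·k^α = (n + g + δ)·k.
Since y* = [s/(n + g + δ)]^(α/(1−α)), we have s/(n + g + δ) = (y*)^((1−α)/α) = 1.75^1.8571 = 2.8271.
Therefore s = 2.8271 × (n + g + δ) = 2.8271 × 0.110 = 0.3110.

s ≈ 0.311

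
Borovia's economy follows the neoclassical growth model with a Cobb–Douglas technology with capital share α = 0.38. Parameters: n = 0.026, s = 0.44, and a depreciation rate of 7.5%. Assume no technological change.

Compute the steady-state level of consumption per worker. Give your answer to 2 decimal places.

Steady state requires s·f(k) = (n + δ)·k, i.e. s·k^α = (n + δ)·k.
Rearranging, k^(1−α) = s / (n + δ).
k^0.62 = 0.44 / (0.026 + 0.075) = 0.44 / 0.101 = 4.3564
k* = 4.3564^(1/0.62) ≈ 10.7362
y* = (k*)^α = 10.7362^0.38 ≈ 2.4645
c* = (1 − s)·y* = (1 − 0.44) × 2.4645 ≈ 1.3801

c* ≈ 1.38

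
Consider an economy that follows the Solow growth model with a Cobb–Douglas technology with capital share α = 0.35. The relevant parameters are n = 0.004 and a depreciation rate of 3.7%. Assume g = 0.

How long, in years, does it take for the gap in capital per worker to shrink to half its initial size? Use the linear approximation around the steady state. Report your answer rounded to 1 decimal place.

Near the steady state the convergence rate is λ = (1 − α)(n + δ).
λ = (1 − 0.35) × 0.041 = 0.65 × 0.041 = 0.02665
Half-life = ln 2 / λ = 0.6931 / 0.02665 ≈ 26.01 years

about 26.0 years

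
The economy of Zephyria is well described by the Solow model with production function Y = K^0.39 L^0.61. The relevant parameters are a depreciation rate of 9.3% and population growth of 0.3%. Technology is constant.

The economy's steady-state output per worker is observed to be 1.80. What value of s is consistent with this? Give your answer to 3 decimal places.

s ≈ 0.241

At the steady state, Δk = 0, so s·k^α = (n + δ)·k.
Since y* = [s/(n + δ)]^(α/(1−α)), we have s/(n + δ) = (y*)^((1−α)/α) = 1.80^1.5641 = 2.5077.
Therefore s = 2.5077 × (n + δ) = 2.5077 × 0.096 = 0.2407.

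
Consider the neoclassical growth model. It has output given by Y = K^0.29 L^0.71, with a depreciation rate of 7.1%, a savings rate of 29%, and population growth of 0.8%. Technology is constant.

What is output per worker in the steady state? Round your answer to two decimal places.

In steady state, investment equals break-even investment: s·k^α = (n + δ)·k.
Rearranging, k^(1−α) = s / (n + δ).
k^0.71 = 0.29 / (0.008 + 0.071) = 0.29 / 0.079 = 3.6709
k* = 3.6709^(1/0.71) ≈ 6.2439
y* = (k*)^α = 6.2439^0.29 ≈ 1.7009

y* ≈ 1.70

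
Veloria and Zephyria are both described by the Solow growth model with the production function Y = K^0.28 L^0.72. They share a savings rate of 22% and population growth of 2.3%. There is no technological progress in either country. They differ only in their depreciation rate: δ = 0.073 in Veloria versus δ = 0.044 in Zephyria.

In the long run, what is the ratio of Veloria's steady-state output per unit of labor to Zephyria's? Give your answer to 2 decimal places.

ratio ≈ 0.87

Steady-state y* = [s/(n + δ)]^(α/(1−α)), so the ratio is [ (s_V/(n + δ)_V) / (s_Z/(n + δ)_Z) ]^0.3889.
s_V/(n + δ)_V = 0.22/0.096 = 2.2917; s_Z/(n + δ)_Z = 0.22/0.067 = 3.2836.
Ratio = (2.2917/3.2836)^0.3889 = 0.6979^0.3889 ≈ 0.8695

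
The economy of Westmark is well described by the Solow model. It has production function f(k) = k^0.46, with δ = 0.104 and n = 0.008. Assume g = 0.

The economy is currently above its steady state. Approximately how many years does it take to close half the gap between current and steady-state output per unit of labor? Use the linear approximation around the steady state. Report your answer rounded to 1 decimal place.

Near the steady state the convergence rate is λ = (1 − α)(n + δ).
λ = (1 − 0.46) × 0.112 = 0.54 × 0.112 = 0.06048
Half-life = ln 2 / λ = 0.6931 / 0.06048 ≈ 11.46 years

about 11.5 years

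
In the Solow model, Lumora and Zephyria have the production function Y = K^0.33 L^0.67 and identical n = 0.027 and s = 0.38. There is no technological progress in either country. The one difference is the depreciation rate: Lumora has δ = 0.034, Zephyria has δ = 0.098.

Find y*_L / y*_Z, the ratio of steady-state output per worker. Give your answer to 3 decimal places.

Steady-state y* = [s/(n + δ)]^(α/(1−α)), so the ratio is [ (s_L/(n + δ)_L) / (s_Z/(n + δ)_Z) ]^0.4925.
s_L/(n + δ)_L = 0.38/0.061 = 6.2295; s_Z/(n + δ)_Z = 0.38/0.125 = 3.0400.
Ratio = (6.2295/3.0400)^0.4925 = 2.0492^0.4925 ≈ 1.4238

ratio ≈ 1.424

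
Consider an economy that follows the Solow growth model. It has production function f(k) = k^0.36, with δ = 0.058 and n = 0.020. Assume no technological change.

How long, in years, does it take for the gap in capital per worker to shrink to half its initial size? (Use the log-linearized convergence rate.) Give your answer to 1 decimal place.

about 13.9 years

Near the steady state the convergence rate is λ = (1 − α)(n + δ).
λ = (1 − 0.36) × 0.078 = 0.64 × 0.078 = 0.04992
Half-life = ln 2 / λ = 0.6931 / 0.04992 ≈ 13.88 years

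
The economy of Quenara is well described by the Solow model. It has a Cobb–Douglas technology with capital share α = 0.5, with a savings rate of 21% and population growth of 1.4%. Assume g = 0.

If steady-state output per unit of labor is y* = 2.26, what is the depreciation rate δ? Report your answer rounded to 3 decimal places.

δ ≈ 0.079

In steady state, investment equals break-even investment: s·k^α = (n + δ)·k.
Since y* = [s/(n + δ)]^(α/(1−α)), we have s/(n + δ) = (y*)^((1−α)/α) = 2.26^1 = 2.2600.
Therefore n + δ = s / 2.2600 = 0.21 / 2.2600 = 0.0929, so δ = 0.0929 − 0.014 = 0.0789.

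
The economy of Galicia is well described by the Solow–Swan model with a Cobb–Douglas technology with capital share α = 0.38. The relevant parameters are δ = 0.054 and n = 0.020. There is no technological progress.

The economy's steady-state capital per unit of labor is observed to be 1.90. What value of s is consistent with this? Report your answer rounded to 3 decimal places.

At the steady state, Δk = 0, so s·k^α = (n + δ)·k.
So s / (n + δ) = (k*)^(1−α) = 1.90^0.62 = 1.4888.
Therefore s = 1.4888 × (n + δ) = 1.4888 × 0.074 = 0.1102.

s ≈ 0.110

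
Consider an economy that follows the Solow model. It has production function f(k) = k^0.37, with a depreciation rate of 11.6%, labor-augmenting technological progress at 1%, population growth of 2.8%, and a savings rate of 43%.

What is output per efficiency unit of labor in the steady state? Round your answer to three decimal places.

y* ≈ 1.828

At the steady state, Δk = 0, so s·k^α = (n + g + δ)·k.
Dividing both sides by k: k^(1−α) = s / (n + g + δ).
k^0.63 = 0.43 / (0.028 + 0.010 + 0.116) = 0.43 / 0.154 = 2.7922
k* = 2.7922^(1/0.63) ≈ 5.1033
y* = (k*)^α = 5.1033^0.37 ≈ 1.8277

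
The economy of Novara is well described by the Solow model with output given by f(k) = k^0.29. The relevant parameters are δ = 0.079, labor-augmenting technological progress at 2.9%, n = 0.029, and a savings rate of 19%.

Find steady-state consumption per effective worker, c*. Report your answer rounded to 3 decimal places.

c* ≈ 0.926

At the steady state, Δk = 0, so s·k^α = (n + g + δ)·k.
Rearranging, k^(1−α) = s / (n + g + δ).
k^0.71 = 0.19 / (0.029 + 0.029 + 0.079) = 0.19 / 0.137 = 1.3869
k* = 1.3869^(1/0.71) ≈ 1.5851
y* = (k*)^α = 1.5851^0.29 ≈ 1.1429
c* = (1 − s)·y* = (1 − 0.19) × 1.1429 ≈ 0.9257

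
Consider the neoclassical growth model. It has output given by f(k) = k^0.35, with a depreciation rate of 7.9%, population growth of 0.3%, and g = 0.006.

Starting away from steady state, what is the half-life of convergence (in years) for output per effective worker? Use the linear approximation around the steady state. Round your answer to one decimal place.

t_½ ≈ 12.1 years

Near the steady state the convergence rate is λ = (1 − α)(n + g + δ).
λ = (1 − 0.35) × 0.088 = 0.65 × 0.088 = 0.0572
Half-life = ln 2 / λ = 0.6931 / 0.0572 ≈ 12.12 years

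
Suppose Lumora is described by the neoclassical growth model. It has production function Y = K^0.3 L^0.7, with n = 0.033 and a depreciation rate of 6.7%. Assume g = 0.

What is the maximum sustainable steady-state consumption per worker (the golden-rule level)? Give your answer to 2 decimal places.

c_gold ≈ 1.12

At the golden rule, f'(k) = n + δ, so α·k^(α−1) = n + δ and k_gold = (α/(n + δ))^(1/(1−α)).
k_gold = (0.3/0.100)^(1/0.7) = 3.0000^1.4286 ≈ 4.8041
c_gold = f(k_gold) − (n + δ)·k_gold = 1.6013 − 0.100×4.8041 ≈ 1.1209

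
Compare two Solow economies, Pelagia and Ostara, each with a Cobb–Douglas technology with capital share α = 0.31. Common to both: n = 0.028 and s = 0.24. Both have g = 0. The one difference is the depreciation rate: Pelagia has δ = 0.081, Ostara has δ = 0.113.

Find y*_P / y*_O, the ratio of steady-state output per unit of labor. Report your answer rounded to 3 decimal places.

y*_P / y*_O ≈ 1.123

Steady-state y* = [s/(n + δ)]^(α/(1−α)), so the ratio is [ (s_P/(n + δ)_P) / (s_O/(n + δ)_O) ]^0.4493.
s_P/(n + δ)_P = 0.24/0.109 = 2.2018; s_O/(n + δ)_O = 0.24/0.141 = 1.7021.
Ratio = (2.2018/1.7021)^0.4493 = 1.2936^0.4493 ≈ 1.1226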